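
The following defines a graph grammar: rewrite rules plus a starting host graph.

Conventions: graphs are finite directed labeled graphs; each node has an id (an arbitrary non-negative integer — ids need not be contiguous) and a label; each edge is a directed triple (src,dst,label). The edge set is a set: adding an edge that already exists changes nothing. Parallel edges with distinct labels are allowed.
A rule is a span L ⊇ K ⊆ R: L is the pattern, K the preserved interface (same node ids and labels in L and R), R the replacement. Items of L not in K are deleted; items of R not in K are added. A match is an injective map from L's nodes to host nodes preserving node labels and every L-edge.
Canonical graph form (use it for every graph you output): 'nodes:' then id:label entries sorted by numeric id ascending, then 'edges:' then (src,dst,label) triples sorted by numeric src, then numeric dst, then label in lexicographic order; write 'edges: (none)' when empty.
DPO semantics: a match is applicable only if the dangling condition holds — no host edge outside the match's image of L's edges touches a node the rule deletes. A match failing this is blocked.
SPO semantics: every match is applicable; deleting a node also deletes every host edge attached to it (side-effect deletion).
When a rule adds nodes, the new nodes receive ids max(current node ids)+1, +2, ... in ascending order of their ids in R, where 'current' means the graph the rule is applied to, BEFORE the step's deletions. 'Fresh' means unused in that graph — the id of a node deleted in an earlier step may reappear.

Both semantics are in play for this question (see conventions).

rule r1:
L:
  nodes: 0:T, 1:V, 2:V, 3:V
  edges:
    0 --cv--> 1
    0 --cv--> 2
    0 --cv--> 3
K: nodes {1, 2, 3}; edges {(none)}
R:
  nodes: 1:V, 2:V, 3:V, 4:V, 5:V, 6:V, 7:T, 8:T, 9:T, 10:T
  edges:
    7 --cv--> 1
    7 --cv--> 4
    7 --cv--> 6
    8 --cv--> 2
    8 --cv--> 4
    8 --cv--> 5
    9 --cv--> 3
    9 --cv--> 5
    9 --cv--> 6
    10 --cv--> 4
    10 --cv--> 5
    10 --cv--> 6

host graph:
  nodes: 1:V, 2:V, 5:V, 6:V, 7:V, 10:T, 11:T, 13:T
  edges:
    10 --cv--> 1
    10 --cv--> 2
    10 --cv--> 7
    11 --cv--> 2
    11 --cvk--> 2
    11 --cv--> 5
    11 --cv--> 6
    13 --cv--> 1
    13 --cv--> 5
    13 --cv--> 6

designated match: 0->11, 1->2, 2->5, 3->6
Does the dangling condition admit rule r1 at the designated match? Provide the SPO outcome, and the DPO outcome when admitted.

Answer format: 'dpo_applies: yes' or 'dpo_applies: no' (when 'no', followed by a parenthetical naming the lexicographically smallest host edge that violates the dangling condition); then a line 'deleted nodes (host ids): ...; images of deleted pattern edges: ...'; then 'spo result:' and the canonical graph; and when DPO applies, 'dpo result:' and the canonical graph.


dpo_applies: no
(the rule deletes node 11, which keeps host edge (11,2,cvk) outside the match image — the dangling condition fails, DPO blocks; SPO proceeds and side-deletes such edges)
deleted nodes (host ids): 11; images of deleted pattern edges: (11,2,cv); (11,5,cv); (11,6,cv)
spo result:
nodes: 1:V, 2:V, 5:V, 6:V, 7:V, 10:T, 13:T, 14:V, 15:V, 16:V, 17:T, 18:T, 19:T, 20:T
edges: (10,1,cv); (10,2,cv); (10,7,cv); (13,1,cv); (13,5,cv); (13,6,cv); (17,2,cv); (17,14,cv); (17,16,cv); (18,5,cv); (18,14,cv); (18,15,cv); (19,6,cv); (19,15,cv); (19,16,cv); (20,14,cv); (20,15,cv); (20,16,cv)


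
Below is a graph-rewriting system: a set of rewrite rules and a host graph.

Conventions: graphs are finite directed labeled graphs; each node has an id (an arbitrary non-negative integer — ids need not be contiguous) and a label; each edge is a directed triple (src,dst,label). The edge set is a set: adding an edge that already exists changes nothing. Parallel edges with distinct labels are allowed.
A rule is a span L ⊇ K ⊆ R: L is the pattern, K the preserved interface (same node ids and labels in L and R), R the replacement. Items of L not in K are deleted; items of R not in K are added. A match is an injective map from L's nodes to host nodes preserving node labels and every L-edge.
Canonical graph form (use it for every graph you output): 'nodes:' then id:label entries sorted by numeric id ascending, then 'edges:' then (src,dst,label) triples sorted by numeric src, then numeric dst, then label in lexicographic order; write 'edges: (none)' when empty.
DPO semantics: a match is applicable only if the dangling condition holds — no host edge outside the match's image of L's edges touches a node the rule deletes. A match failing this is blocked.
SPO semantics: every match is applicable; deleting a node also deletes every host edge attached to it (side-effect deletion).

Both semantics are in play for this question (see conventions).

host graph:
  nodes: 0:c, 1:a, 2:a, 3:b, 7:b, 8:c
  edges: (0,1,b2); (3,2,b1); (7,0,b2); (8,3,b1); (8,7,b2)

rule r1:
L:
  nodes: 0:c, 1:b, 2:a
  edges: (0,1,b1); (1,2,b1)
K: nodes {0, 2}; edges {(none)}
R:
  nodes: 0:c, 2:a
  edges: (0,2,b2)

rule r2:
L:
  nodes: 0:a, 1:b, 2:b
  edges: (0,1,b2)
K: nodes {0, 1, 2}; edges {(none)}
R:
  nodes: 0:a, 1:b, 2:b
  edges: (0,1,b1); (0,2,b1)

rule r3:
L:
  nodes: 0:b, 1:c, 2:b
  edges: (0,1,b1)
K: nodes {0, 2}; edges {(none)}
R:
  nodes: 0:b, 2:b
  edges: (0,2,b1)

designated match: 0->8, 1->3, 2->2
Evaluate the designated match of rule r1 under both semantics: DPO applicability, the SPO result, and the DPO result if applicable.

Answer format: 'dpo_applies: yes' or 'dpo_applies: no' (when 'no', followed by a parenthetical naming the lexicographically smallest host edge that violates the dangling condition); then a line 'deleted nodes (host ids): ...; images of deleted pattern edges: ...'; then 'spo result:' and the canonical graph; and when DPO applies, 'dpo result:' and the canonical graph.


dpo_applies: yes
deleted nodes (host ids): 3; images of deleted pattern edges: (3,2,b1); (8,3,b1)
spo result:
nodes: 0:c, 1:a, 2:a, 7:b, 8:c
edges: (0,1,b2); (7,0,b2); (8,2,b2); (8,7,b2)
dpo result:
nodes: 0:c, 1:a, 2:a, 7:b, 8:c
edges: (0,1,b2); (7,0,b2); (8,2,b2); (8,7,b2)


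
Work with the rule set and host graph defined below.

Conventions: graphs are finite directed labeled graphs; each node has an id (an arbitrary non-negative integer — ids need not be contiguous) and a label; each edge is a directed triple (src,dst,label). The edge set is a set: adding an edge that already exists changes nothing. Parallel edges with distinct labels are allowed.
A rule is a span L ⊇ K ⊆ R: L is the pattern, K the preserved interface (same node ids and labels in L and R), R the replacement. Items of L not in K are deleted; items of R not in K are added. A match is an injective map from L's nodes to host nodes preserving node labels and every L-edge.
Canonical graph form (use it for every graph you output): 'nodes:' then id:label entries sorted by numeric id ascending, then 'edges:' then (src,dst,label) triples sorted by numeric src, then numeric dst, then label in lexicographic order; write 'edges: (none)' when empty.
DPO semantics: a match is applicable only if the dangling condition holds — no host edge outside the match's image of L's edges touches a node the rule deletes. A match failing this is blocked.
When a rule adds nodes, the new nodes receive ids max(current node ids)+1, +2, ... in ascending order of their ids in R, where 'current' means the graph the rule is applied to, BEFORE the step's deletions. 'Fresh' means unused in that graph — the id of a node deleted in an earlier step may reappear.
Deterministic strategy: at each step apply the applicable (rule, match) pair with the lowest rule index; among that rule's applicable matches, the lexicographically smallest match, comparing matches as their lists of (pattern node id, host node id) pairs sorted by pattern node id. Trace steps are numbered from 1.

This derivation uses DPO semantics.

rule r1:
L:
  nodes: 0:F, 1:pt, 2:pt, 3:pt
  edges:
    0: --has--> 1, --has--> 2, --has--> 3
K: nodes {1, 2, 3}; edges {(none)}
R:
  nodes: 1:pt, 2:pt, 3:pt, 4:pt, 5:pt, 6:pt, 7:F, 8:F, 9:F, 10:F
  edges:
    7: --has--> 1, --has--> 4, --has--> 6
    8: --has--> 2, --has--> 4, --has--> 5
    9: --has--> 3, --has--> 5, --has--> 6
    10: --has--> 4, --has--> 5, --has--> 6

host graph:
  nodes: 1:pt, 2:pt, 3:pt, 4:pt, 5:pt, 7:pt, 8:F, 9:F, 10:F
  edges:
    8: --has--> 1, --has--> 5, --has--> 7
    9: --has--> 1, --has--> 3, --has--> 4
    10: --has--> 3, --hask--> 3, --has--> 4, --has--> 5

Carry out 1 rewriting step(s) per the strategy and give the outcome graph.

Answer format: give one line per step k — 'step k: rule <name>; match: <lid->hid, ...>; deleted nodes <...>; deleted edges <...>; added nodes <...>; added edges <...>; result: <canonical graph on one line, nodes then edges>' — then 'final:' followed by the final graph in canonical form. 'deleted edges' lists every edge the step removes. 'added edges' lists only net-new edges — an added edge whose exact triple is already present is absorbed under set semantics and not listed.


step 1: rule r1; match: 0->8, 1->1, 2->5, 3->7; deleted nodes 8; deleted edges (8,1,has); (8,5,has); (8,7,has); added nodes 11, 12, 13, 14, 15, 16, 17; added edges (14,1,has); (14,11,has); (14,13,has); (15,5,has); (15,11,has); (15,12,has); (16,7,has); (16,12,has); (16,13,has); (17,11,has); (17,12,has); (17,13,has); result: nodes: 1:pt, 2:pt, 3:pt, 4:pt, 5:pt, 7:pt, 9:F, 10:F, 11:pt, 12:pt, 13:pt, 14:F, 15:F, 16:F, 17:F edges: (9,1,has); (9,3,has); (9,4,has); (10,3,has); (10,3,hask); (10,4,has); (10,5,has); (14,1,has); (14,11,has); (14,13,has); (15,5,has); (15,11,has); (15,12,has); (16,7,has); (16,12,has); (16,13,has); (17,11,has); (17,12,has); (17,13,has)
final:
nodes: 1:pt, 2:pt, 3:pt, 4:pt, 5:pt, 7:pt, 9:F, 10:F, 11:pt, 12:pt, 13:pt, 14:F, 15:F, 16:F, 17:F
edges: (9,1,has); (9,3,has); (9,4,has); (10,3,has); (10,3,hask); (10,4,has); (10,5,has); (14,1,has); (14,11,has); (14,13,has); (15,5,has); (15,11,has); (15,12,has); (16,7,has); (16,12,has); (16,13,has); (17,11,has); (17,12,has); (17,13,has)


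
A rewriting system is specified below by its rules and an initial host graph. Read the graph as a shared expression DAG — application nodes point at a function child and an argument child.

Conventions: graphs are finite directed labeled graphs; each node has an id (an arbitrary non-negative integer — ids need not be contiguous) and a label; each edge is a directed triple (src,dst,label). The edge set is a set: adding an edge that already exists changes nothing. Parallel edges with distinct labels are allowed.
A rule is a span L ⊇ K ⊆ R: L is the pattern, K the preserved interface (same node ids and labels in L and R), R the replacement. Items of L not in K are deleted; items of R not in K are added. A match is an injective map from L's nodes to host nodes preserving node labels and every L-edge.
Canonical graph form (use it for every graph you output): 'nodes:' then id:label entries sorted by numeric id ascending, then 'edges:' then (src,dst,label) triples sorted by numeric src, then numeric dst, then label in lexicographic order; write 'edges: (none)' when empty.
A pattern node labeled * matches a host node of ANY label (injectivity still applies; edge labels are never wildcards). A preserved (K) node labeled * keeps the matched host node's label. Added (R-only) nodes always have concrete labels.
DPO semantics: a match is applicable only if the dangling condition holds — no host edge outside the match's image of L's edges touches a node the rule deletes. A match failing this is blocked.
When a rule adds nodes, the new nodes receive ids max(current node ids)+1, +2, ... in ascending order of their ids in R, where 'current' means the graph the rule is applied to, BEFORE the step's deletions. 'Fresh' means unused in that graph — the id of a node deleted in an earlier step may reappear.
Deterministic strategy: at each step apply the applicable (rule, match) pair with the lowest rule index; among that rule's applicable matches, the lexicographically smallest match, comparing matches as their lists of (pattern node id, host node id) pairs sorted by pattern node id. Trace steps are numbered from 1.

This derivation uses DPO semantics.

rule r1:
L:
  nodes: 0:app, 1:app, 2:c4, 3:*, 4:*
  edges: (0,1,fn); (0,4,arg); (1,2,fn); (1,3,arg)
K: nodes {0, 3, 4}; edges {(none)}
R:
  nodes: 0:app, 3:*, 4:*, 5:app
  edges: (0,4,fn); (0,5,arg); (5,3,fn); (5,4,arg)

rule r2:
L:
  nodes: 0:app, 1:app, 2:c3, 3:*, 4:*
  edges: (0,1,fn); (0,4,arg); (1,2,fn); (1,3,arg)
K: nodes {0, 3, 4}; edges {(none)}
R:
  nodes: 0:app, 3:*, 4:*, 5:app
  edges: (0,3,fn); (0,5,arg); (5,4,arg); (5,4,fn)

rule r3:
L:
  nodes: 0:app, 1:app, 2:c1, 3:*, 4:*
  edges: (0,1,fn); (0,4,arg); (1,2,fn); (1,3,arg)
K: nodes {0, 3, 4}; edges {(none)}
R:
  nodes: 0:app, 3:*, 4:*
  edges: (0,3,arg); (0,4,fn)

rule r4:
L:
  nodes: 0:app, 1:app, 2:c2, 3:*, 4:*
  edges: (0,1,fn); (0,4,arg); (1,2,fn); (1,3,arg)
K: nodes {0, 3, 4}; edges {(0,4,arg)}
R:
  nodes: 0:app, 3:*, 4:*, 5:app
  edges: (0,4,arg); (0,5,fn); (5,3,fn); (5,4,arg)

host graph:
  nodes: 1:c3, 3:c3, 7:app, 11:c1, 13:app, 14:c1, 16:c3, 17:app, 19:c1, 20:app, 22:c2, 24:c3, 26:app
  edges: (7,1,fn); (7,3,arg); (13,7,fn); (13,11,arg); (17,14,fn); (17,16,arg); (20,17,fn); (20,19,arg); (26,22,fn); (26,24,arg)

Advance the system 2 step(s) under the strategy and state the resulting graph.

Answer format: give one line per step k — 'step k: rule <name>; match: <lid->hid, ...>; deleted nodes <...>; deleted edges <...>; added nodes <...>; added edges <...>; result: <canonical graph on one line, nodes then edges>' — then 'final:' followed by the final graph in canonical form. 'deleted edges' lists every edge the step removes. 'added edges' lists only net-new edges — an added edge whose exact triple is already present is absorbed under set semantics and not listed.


step 1: rule r2; match: 0->13, 1->7, 2->1, 3->3, 4->11; deleted nodes 1, 7; deleted edges (7,1,fn); (7,3,arg); (13,7,fn); (13,11,arg); added nodes 27; added edges (13,3,fn); (13,27,arg); (27,11,arg); (27,11,fn); result: nodes: 3:c3, 11:c1, 13:app, 14:c1, 16:c3, 17:app, 19:c1, 20:app, 22:c2, 24:c3, 26:app, 27:app edges: (13,3,fn); (13,27,arg); (17,14,fn); (17,16,arg); (20,17,fn); (20,19,arg); (26,22,fn); (26,24,arg); (27,11,arg); (27,11,fn)
step 2: rule r3; match: 0->20, 1->17, 2->14, 3->16, 4->19; deleted nodes 14, 17; deleted edges (17,14,fn); (17,16,arg); (20,17,fn); (20,19,arg); added nodes (none); added edges (20,16,arg); (20,19,fn); result: nodes: 3:c3, 11:c1, 13:app, 16:c3, 19:c1, 20:app, 22:c2, 24:c3, 26:app, 27:app edges: (13,3,fn); (13,27,arg); (20,16,arg); (20,19,fn); (26,22,fn); (26,24,arg); (27,11,arg); (27,11,fn)
final:
nodes: 3:c3, 11:c1, 13:app, 16:c3, 19:c1, 20:app, 22:c2, 24:c3, 26:app, 27:app
edges: (13,3,fn); (13,27,arg); (20,16,arg); (20,19,fn); (26,22,fn); (26,24,arg); (27,11,arg); (27,11,fn)


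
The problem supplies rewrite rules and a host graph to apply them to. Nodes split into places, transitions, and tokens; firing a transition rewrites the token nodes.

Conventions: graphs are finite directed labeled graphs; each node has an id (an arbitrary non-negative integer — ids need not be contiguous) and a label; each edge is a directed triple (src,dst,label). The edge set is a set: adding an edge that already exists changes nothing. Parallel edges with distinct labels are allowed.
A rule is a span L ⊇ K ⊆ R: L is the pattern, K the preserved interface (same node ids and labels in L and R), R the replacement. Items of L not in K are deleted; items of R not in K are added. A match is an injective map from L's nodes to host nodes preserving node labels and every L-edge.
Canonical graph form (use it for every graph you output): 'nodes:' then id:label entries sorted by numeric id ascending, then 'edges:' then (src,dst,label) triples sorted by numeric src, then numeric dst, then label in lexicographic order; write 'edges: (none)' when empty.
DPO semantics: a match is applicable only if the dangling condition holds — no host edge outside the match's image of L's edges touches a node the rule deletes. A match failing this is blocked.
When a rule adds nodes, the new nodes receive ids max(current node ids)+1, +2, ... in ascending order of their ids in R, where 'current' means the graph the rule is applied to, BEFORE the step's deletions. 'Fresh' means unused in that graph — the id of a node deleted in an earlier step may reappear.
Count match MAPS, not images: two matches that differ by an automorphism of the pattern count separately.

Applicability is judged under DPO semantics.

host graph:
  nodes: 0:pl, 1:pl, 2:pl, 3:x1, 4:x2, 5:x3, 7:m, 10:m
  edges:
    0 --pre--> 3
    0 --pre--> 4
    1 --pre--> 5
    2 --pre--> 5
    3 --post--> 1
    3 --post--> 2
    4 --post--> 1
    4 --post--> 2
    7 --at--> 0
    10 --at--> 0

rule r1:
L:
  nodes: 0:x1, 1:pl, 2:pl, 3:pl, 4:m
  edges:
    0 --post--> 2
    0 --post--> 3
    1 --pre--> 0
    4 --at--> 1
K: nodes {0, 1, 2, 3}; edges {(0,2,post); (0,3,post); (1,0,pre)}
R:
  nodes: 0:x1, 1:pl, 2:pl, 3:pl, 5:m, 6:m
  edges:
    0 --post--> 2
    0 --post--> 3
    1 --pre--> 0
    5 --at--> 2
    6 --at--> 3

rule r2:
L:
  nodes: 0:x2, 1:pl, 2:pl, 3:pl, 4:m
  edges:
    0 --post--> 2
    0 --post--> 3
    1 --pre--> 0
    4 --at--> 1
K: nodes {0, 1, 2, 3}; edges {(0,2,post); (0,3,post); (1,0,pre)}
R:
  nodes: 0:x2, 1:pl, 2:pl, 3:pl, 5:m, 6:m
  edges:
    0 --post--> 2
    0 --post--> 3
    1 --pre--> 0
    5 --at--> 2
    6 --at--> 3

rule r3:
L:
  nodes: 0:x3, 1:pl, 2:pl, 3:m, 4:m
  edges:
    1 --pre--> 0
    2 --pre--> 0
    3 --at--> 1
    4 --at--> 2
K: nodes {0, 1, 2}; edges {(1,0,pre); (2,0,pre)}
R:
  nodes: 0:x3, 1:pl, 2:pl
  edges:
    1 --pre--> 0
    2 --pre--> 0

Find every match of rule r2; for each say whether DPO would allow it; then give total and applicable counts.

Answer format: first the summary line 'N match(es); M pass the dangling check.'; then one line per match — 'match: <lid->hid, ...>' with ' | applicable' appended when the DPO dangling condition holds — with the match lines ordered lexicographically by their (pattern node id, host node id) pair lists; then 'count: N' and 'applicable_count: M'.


4 match(es); 4 pass the dangling check.
match: 0->4, 1->0, 2->1, 3->2, 4->7 | applicable
match: 0->4, 1->0, 2->1, 3->2, 4->10 | applicable
match: 0->4, 1->0, 2->2, 3->1, 4->7 | applicable
match: 0->4, 1->0, 2->2, 3->1, 4->10 | applicable
count: 4
applicable_count: 4


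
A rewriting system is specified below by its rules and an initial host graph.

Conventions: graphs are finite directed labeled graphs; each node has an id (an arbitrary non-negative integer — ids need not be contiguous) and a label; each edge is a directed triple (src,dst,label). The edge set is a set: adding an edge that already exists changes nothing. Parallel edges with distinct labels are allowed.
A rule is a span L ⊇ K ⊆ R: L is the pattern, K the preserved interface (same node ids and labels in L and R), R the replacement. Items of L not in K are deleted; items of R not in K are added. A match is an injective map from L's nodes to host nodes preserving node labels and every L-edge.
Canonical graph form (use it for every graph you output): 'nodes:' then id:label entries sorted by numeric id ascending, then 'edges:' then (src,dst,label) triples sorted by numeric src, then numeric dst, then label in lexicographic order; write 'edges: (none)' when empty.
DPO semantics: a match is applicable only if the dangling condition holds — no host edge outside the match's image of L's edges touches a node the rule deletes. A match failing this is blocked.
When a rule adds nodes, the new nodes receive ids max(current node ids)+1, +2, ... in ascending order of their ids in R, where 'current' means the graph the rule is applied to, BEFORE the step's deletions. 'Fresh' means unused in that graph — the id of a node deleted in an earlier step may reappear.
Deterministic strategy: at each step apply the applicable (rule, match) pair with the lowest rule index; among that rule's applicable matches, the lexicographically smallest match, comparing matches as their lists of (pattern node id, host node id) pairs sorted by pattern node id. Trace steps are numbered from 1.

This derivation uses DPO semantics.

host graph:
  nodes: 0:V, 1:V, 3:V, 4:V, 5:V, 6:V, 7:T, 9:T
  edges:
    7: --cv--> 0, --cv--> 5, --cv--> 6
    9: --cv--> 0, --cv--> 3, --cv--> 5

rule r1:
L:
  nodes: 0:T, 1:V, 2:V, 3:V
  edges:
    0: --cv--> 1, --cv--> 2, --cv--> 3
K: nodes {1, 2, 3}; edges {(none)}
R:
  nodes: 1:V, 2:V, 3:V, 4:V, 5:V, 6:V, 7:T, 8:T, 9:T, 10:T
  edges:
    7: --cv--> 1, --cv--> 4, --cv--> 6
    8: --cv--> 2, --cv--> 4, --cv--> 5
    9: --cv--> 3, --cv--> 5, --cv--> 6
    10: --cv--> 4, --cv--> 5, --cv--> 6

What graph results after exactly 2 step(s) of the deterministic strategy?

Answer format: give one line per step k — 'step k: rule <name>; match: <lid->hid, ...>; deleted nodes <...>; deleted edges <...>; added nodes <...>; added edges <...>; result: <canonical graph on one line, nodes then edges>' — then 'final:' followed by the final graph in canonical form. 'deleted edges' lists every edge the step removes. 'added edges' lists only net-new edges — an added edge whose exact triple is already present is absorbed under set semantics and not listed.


step 1: rule r1; match: 0->7, 1->0, 2->5, 3->6; deleted nodes 7; deleted edges (7,0,cv); (7,5,cv); (7,6,cv); added nodes 10, 11, 12, 13, 14, 15, 16; added edges (13,0,cv); (13,10,cv); (13,12,cv); (14,5,cv); (14,10,cv); (14,11,cv); (15,6,cv); (15,11,cv); (15,12,cv); (16,10,cv); (16,11,cv); (16,12,cv); result: nodes: 0:V, 1:V, 3:V, 4:V, 5:V, 6:V, 9:T, 10:V, 11:V, 12:V, 13:T, 14:T, 15:T, 16:T edges: (9,0,cv); (9,3,cv); (9,5,cv); (13,0,cv); (13,10,cv); (13,12,cv); (14,5,cv); (14,10,cv); (14,11,cv); (15,6,cv); (15,11,cv); (15,12,cv); (16,10,cv); (16,11,cv); (16,12,cv)
step 2: rule r1; match: 0->9, 1->0, 2->3, 3->5; deleted nodes 9; deleted edges (9,0,cv); (9,3,cv); (9,5,cv); added nodes 17, 18, 19, 20, 21, 22, 23; added edges (20,0,cv); (20,17,cv); (20,19,cv); (21,3,cv); (21,17,cv); (21,18,cv); (22,5,cv); (22,18,cv); (22,19,cv); (23,17,cv); (23,18,cv); (23,19,cv); result: nodes: 0:V, 1:V, 3:V, 4:V, 5:V, 6:V, 10:V, 11:V, 12:V, 13:T, 14:T, 15:T, 16:T, 17:V, 18:V, 19:V, 20:T, 21:T, 22:T, 23:T edges: (13,0,cv); (13,10,cv); (13,12,cv); (14,5,cv); (14,10,cv); (14,11,cv); (15,6,cv); (15,11,cv); (15,12,cv); (16,10,cv); (16,11,cv); (16,12,cv); (20,0,cv); (20,17,cv); (20,19,cv); (21,3,cv); (21,17,cv); (21,18,cv); (22,5,cv); (22,18,cv); (22,19,cv); (23,17,cv); (23,18,cv); (23,19,cv)
final:
nodes: 0:V, 1:V, 3:V, 4:V, 5:V, 6:V, 10:V, 11:V, 12:V, 13:T, 14:T, 15:T, 16:T, 17:V, 18:V, 19:V, 20:T, 21:T, 22:T, 23:T
edges: (13,0,cv); (13,10,cv); (13,12,cv); (14,5,cv); (14,10,cv); (14,11,cv); (15,6,cv); (15,11,cv); (15,12,cv); (16,10,cv); (16,11,cv); (16,12,cv); (20,0,cv); (20,17,cv); (20,19,cv); (21,3,cv); (21,17,cv); (21,18,cv); (22,5,cv); (22,18,cv); (22,19,cv); (23,17,cv); (23,18,cv); (23,19,cv)


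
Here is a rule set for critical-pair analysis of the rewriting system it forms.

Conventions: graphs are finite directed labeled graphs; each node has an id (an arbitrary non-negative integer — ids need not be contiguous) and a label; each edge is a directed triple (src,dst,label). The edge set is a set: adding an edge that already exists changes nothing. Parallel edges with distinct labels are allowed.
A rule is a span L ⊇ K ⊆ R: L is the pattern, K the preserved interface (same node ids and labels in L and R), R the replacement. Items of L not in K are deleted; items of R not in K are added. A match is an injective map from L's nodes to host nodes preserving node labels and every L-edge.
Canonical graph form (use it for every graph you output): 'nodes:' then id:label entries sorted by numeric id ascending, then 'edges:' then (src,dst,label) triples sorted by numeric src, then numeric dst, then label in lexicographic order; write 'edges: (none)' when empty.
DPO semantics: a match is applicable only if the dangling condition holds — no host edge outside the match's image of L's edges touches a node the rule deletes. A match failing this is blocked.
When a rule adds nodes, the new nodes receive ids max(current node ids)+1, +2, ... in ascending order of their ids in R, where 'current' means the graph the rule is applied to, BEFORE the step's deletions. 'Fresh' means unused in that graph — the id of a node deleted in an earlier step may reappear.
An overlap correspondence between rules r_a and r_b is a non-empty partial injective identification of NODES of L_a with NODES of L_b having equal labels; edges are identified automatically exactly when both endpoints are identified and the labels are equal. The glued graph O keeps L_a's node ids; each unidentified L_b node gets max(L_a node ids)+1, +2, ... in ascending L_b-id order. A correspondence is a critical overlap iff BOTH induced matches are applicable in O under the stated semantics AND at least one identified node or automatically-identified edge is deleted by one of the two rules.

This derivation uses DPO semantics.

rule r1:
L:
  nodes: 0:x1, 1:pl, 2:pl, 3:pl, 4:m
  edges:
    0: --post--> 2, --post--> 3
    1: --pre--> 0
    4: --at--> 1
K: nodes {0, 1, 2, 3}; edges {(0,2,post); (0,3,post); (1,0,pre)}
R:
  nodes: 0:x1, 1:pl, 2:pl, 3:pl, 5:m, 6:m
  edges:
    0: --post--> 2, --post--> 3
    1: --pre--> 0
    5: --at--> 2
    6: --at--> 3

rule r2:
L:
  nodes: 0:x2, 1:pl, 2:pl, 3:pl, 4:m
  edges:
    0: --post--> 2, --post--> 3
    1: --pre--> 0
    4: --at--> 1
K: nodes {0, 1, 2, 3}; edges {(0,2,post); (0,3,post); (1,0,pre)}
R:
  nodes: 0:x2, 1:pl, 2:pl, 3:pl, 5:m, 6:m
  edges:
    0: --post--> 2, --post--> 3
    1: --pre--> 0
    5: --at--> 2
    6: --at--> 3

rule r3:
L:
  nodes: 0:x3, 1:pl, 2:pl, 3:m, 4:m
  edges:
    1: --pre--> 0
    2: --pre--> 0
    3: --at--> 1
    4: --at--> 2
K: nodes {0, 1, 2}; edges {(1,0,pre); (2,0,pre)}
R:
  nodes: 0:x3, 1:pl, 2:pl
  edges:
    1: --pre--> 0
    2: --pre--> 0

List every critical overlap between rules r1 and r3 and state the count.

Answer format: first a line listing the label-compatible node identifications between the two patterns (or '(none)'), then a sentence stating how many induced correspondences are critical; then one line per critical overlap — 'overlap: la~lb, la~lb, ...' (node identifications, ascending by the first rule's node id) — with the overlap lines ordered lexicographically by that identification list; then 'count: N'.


label-compatible node identifications between L(r1) and L(r3): 1~1, 1~2, 2~1, 2~2, 3~1, 3~2, 4~3, 4~4
6 of the induced correspondences are critical overlaps of r1 and r3.
overlap: 1~1, 2~2, 4~3
overlap: 1~1, 3~2, 4~3
overlap: 1~1, 4~3
overlap: 1~2, 2~1, 4~4
overlap: 1~2, 3~1, 4~4
overlap: 1~2, 4~4
count: 6


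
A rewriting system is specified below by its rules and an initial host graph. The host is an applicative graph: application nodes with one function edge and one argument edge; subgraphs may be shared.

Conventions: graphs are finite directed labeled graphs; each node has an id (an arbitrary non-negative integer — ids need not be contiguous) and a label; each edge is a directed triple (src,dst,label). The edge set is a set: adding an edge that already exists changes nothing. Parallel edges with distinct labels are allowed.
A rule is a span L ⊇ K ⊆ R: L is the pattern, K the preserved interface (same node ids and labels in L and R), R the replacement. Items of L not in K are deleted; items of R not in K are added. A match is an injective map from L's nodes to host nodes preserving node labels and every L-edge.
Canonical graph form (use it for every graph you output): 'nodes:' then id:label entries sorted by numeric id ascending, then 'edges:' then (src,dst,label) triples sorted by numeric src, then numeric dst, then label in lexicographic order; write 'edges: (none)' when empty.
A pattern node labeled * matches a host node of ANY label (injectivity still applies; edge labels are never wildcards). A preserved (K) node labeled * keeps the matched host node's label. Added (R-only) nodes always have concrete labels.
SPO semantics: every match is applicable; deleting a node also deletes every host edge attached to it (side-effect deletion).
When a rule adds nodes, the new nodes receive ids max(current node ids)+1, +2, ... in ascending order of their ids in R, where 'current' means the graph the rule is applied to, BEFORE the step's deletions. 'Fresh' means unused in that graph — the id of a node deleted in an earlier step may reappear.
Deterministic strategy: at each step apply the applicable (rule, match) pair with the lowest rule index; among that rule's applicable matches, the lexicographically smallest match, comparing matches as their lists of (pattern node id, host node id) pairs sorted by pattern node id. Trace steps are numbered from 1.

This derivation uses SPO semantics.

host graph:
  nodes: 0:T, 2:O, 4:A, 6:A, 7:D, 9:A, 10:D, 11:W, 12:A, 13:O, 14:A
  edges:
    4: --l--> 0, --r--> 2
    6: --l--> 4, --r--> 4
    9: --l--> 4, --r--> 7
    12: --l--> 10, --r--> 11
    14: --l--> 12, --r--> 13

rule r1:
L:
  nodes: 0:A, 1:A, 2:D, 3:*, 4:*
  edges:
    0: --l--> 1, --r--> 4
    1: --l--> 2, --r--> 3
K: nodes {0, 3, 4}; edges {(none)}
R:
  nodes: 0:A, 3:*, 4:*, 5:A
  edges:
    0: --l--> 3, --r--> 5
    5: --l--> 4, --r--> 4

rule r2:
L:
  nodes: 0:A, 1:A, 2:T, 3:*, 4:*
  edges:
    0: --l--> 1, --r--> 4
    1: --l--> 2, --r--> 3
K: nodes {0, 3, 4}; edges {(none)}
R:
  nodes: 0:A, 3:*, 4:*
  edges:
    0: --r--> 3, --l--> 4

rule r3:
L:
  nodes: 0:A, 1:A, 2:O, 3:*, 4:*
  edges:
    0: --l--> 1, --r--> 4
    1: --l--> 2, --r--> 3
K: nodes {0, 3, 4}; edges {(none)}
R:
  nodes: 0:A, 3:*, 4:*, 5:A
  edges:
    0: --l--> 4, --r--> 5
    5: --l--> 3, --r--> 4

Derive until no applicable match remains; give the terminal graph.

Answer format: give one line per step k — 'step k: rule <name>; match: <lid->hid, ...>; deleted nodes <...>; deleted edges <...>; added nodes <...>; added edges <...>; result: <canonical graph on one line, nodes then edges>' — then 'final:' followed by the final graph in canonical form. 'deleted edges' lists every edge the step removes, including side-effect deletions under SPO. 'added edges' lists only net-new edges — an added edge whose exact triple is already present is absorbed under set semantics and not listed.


step 1: rule r1; match: 0->14, 1->12, 2->10, 3->11, 4->13; deleted nodes 10, 12; deleted edges (12,10,l); (12,11,r); (14,12,l); (14,13,r); added nodes 15; added edges (14,11,l); (14,15,r); (15,13,l); (15,13,r); result: nodes: 0:T, 2:O, 4:A, 6:A, 7:D, 9:A, 11:W, 13:O, 14:A, 15:A edges: (4,0,l); (4,2,r); (6,4,l); (6,4,r); (9,4,l); (9,7,r); (14,11,l); (14,15,r); (15,13,l); (15,13,r)
step 2: rule r2; match: 0->9, 1->4, 2->0, 3->2, 4->7; deleted nodes 0, 4; deleted edges (4,0,l); (4,2,r); (6,4,l); (6,4,r); (9,4,l); (9,7,r); added nodes (none); added edges (9,2,r); (9,7,l); result: nodes: 2:O, 6:A, 7:D, 9:A, 11:W, 13:O, 14:A, 15:A edges: (9,2,r); (9,7,l); (14,11,l); (14,15,r); (15,13,l); (15,13,r)
final:
nodes: 2:O, 6:A, 7:D, 9:A, 11:W, 13:O, 14:A, 15:A
edges: (9,2,r); (9,7,l); (14,11,l); (14,15,r); (15,13,l); (15,13,r)


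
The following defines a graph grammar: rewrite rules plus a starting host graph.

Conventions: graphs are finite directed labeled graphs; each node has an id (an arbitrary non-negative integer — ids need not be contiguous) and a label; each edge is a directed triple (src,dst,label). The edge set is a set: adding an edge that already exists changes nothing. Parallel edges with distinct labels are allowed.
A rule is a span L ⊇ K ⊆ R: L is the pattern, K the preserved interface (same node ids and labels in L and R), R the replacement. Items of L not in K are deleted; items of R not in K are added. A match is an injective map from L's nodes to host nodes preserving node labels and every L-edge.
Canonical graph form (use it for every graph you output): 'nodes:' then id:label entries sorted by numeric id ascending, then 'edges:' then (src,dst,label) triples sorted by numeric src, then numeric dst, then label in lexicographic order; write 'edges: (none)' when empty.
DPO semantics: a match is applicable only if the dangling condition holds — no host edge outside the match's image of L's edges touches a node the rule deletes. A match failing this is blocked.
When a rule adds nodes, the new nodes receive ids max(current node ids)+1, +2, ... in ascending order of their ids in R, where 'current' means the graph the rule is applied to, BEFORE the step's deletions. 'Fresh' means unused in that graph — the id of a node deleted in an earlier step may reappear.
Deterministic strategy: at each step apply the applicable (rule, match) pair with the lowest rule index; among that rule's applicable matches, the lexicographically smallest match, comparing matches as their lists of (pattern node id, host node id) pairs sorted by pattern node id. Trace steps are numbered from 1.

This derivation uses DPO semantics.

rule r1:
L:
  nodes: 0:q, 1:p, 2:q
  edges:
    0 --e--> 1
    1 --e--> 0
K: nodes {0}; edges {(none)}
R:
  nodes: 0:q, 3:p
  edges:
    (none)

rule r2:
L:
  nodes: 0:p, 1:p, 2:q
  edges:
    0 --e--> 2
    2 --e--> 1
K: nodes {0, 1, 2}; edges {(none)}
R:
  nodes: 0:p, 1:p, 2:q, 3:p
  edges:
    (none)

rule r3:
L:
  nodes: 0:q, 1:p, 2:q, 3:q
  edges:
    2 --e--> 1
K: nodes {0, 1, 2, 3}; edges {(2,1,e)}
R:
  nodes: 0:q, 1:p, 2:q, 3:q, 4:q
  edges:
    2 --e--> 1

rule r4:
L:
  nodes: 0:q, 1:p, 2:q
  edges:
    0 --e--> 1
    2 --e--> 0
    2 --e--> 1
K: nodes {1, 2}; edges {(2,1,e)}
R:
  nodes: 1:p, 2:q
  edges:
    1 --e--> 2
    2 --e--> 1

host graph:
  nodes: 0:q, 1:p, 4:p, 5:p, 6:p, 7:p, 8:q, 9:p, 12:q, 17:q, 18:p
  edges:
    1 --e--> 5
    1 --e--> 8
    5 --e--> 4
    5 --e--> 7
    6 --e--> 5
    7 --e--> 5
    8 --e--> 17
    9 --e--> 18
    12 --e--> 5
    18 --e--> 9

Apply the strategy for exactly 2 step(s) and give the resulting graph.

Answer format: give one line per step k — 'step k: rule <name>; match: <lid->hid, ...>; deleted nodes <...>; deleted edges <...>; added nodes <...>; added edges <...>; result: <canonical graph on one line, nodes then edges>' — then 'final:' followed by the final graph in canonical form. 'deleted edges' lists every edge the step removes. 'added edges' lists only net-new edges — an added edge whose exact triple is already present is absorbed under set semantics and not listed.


step 1: rule r3; match: 0->0, 1->5, 2->12, 3->8; deleted nodes (none); deleted edges (none); added nodes 19; added edges (none); result: nodes: 0:q, 1:p, 4:p, 5:p, 6:p, 7:p, 8:q, 9:p, 12:q, 17:q, 18:p, 19:q edges: (1,5,e); (1,8,e); (5,4,e); (5,7,e); (6,5,e); (7,5,e); (8,17,e); (9,18,e); (12,5,e); (18,9,e)
step 2: rule r3; match: 0->0, 1->5, 2->12, 3->8; deleted nodes (none); deleted edges (none); added nodes 20; added edges (none); result: nodes: 0:q, 1:p, 4:p, 5:p, 6:p, 7:p, 8:q, 9:p, 12:q, 17:q, 18:p, 19:q, 20:q edges: (1,5,e); (1,8,e); (5,4,e); (5,7,e); (6,5,e); (7,5,e); (8,17,e); (9,18,e); (12,5,e); (18,9,e)
final:
nodes: 0:q, 1:p, 4:p, 5:p, 6:p, 7:p, 8:q, 9:p, 12:q, 17:q, 18:p, 19:q, 20:q
edges: (1,5,e); (1,8,e); (5,4,e); (5,7,e); (6,5,e); (7,5,e); (8,17,e); (9,18,e); (12,5,e); (18,9,e)


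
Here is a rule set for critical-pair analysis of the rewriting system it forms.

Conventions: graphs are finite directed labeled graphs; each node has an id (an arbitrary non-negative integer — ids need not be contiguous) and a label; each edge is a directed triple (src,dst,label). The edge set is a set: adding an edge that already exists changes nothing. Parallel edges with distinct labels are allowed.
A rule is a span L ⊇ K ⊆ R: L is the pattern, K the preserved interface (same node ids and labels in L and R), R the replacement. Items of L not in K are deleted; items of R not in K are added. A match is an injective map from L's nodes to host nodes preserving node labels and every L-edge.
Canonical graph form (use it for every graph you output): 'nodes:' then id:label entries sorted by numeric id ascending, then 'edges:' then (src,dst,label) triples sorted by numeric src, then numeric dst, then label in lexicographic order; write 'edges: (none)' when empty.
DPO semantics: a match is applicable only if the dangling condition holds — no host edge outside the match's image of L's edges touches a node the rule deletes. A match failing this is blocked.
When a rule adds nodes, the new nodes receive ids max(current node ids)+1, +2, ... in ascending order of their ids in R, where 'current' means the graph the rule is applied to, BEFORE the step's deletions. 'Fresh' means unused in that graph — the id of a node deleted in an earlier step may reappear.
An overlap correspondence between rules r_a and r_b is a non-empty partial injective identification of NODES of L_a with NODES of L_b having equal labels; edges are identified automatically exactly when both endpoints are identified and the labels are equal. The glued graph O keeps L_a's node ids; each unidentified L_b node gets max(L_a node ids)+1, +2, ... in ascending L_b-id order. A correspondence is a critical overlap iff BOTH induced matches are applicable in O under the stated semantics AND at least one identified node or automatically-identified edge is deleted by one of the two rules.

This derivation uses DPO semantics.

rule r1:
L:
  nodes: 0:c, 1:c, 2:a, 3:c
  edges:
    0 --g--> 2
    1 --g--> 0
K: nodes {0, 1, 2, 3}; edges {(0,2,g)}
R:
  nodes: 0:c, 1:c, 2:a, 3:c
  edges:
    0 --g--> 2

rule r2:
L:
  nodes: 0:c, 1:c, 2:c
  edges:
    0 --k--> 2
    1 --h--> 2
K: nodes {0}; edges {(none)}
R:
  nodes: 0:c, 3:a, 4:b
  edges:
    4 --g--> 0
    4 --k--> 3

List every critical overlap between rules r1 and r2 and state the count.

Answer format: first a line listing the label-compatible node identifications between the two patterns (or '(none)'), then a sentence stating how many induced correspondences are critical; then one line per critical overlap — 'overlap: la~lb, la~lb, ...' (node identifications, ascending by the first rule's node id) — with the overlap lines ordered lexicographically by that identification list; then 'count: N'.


label-compatible node identifications between L(r1) and L(r2): 0~0, 0~1, 0~2, 1~0, 1~1, 1~2, 3~0, 3~1, 3~2
6 of the induced correspondences are critical overlaps of r1 and r2.
overlap: 0~0, 3~1
overlap: 0~0, 3~2
overlap: 1~0, 3~1
overlap: 1~0, 3~2
overlap: 3~1
overlap: 3~2
count: 6


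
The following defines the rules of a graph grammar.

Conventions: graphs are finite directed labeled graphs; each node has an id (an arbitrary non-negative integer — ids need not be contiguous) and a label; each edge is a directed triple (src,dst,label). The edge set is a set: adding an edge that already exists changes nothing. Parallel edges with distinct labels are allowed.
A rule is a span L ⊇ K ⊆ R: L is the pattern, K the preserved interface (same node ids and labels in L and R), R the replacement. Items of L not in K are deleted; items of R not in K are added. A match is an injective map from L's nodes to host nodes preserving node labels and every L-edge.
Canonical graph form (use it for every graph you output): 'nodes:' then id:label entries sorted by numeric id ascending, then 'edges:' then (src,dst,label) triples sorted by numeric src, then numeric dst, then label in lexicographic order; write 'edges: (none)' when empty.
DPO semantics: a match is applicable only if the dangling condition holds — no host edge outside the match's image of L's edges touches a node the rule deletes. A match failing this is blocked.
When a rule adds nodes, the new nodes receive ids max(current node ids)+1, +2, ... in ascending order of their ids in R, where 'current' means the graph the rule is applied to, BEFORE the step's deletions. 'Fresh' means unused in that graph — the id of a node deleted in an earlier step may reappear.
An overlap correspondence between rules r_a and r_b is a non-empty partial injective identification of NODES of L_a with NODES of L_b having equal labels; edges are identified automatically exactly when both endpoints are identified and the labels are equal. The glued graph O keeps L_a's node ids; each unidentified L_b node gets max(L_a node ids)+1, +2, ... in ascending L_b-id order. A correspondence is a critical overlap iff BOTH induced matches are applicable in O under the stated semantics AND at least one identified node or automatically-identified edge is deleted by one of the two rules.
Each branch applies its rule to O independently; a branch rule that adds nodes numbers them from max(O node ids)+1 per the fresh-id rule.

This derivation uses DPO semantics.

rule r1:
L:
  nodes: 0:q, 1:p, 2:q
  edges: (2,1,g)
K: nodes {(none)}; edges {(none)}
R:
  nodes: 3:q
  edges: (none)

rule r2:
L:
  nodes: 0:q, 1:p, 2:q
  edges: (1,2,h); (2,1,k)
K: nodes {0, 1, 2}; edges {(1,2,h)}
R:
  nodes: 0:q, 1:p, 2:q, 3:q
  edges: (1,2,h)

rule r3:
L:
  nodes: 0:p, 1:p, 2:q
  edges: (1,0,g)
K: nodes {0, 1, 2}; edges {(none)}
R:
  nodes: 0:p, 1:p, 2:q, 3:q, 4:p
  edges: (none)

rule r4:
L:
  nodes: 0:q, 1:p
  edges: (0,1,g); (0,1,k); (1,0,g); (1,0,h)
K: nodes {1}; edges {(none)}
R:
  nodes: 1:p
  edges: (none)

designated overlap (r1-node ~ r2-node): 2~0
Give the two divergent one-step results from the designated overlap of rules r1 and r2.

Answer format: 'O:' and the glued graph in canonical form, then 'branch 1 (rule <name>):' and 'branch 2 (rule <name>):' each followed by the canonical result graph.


O:
nodes: 0:q, 1:p, 2:q, 3:p, 4:q
edges: (2,1,g); (3,4,h); (4,3,k)
branch 1 (rule r1):
nodes: 3:p, 4:q, 5:q
edges: (3,4,h); (4,3,k)
branch 2 (rule r2):
nodes: 0:q, 1:p, 2:q, 3:p, 4:q, 5:q
edges: (2,1,g); (3,4,h)
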